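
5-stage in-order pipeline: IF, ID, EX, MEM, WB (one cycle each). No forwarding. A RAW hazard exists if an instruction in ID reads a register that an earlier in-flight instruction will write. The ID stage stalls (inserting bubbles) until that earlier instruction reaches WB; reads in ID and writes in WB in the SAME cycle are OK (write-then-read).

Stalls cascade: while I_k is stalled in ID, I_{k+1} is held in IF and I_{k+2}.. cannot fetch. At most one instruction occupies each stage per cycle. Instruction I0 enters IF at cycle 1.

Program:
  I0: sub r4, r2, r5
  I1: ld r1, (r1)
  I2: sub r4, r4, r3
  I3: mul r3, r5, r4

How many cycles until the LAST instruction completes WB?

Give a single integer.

I0 sub r4 <- r2,r5: IF@1 ID@2 stall=0 (-) EX@3 MEM@4 WB@5
I1 ld r1 <- r1: IF@2 ID@3 stall=0 (-) EX@4 MEM@5 WB@6
I2 sub r4 <- r4,r3: IF@3 ID@4 stall=1 (RAW on I0.r4 (WB@5)) EX@6 MEM@7 WB@8
I3 mul r3 <- r5,r4: IF@4 ID@6 stall=2 (RAW on I2.r4 (WB@8)) EX@9 MEM@10 WB@11

Answer: 11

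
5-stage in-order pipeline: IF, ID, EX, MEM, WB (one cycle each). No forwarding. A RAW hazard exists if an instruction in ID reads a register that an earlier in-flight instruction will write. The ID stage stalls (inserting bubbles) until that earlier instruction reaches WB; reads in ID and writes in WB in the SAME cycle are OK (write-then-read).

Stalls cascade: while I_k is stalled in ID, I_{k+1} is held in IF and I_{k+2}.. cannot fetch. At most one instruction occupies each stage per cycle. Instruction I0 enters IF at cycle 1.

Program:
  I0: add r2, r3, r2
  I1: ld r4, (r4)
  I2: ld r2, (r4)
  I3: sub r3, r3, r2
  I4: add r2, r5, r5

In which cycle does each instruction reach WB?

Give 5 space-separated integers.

I0 add r2 <- r3,r2: IF@1 ID@2 stall=0 (-) EX@3 MEM@4 WB@5
I1 ld r4 <- r4: IF@2 ID@3 stall=0 (-) EX@4 MEM@5 WB@6
I2 ld r2 <- r4: IF@3 ID@4 stall=2 (RAW on I1.r4 (WB@6)) EX@7 MEM@8 WB@9
I3 sub r3 <- r3,r2: IF@4 ID@7 stall=2 (RAW on I2.r2 (WB@9)) EX@10 MEM@11 WB@12
I4 add r2 <- r5,r5: IF@7 ID@10 stall=0 (-) EX@11 MEM@12 WB@13

Answer: 5 6 9 12 13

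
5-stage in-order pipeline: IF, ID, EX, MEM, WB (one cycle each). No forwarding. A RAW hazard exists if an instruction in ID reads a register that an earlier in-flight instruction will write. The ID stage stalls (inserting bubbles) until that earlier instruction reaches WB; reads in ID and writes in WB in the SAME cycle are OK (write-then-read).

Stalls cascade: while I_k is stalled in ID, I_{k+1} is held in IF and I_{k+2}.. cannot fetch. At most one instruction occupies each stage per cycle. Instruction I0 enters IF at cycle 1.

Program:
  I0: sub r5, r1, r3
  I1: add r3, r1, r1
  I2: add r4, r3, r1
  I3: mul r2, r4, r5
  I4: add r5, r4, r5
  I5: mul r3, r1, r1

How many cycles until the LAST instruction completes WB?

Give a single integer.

I0 sub r5 <- r1,r3: IF@1 ID@2 stall=0 (-) EX@3 MEM@4 WB@5
I1 add r3 <- r1,r1: IF@2 ID@3 stall=0 (-) EX@4 MEM@5 WB@6
I2 add r4 <- r3,r1: IF@3 ID@4 stall=2 (RAW on I1.r3 (WB@6)) EX@7 MEM@8 WB@9
I3 mul r2 <- r4,r5: IF@4 ID@7 stall=2 (RAW on I2.r4 (WB@9)) EX@10 MEM@11 WB@12
I4 add r5 <- r4,r5: IF@7 ID@10 stall=0 (-) EX@11 MEM@12 WB@13
I5 mul r3 <- r1,r1: IF@10 ID@11 stall=0 (-) EX@12 MEM@13 WB@14

Answer: 14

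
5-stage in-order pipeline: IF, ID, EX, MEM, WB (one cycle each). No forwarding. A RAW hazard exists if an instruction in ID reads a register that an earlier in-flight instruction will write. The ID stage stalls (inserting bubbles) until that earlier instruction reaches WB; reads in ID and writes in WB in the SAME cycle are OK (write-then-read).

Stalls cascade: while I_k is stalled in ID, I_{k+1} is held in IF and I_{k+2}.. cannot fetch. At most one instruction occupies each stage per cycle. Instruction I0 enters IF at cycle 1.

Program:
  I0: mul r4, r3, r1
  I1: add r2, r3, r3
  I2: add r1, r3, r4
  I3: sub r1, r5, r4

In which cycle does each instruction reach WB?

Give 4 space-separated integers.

Answer: 5 6 8 9

Derivation:
I0 mul r4 <- r3,r1: IF@1 ID@2 stall=0 (-) EX@3 MEM@4 WB@5
I1 add r2 <- r3,r3: IF@2 ID@3 stall=0 (-) EX@4 MEM@5 WB@6
I2 add r1 <- r3,r4: IF@3 ID@4 stall=1 (RAW on I0.r4 (WB@5)) EX@6 MEM@7 WB@8
I3 sub r1 <- r5,r4: IF@4 ID@6 stall=0 (-) EX@7 MEM@8 WB@9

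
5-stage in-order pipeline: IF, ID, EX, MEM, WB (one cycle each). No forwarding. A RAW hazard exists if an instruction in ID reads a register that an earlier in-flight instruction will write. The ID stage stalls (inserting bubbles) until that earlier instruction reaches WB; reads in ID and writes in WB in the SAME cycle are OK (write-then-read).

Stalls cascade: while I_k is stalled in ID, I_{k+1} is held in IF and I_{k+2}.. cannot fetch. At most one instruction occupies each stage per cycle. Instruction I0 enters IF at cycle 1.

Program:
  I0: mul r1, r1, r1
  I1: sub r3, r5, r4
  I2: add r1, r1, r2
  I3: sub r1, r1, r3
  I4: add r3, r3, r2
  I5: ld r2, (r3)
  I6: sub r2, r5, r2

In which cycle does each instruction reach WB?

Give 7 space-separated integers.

Answer: 5 6 8 11 12 15 18

Derivation:
I0 mul r1 <- r1,r1: IF@1 ID@2 stall=0 (-) EX@3 MEM@4 WB@5
I1 sub r3 <- r5,r4: IF@2 ID@3 stall=0 (-) EX@4 MEM@5 WB@6
I2 add r1 <- r1,r2: IF@3 ID@4 stall=1 (RAW on I0.r1 (WB@5)) EX@6 MEM@7 WB@8
I3 sub r1 <- r1,r3: IF@4 ID@6 stall=2 (RAW on I2.r1 (WB@8)) EX@9 MEM@10 WB@11
I4 add r3 <- r3,r2: IF@6 ID@9 stall=0 (-) EX@10 MEM@11 WB@12
I5 ld r2 <- r3: IF@9 ID@10 stall=2 (RAW on I4.r3 (WB@12)) EX@13 MEM@14 WB@15
I6 sub r2 <- r5,r2: IF@10 ID@13 stall=2 (RAW on I5.r2 (WB@15)) EX@16 MEM@17 WB@18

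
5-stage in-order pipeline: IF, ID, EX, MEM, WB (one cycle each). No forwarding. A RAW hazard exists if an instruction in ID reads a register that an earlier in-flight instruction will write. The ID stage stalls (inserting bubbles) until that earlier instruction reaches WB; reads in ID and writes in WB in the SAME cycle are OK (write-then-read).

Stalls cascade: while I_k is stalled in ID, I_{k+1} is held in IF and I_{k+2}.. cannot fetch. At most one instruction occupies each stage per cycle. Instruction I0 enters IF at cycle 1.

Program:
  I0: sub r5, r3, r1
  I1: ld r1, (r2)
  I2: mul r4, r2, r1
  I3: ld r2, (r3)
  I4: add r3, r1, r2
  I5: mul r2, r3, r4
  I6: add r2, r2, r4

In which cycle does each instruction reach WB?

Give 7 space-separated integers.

I0 sub r5 <- r3,r1: IF@1 ID@2 stall=0 (-) EX@3 MEM@4 WB@5
I1 ld r1 <- r2: IF@2 ID@3 stall=0 (-) EX@4 MEM@5 WB@6
I2 mul r4 <- r2,r1: IF@3 ID@4 stall=2 (RAW on I1.r1 (WB@6)) EX@7 MEM@8 WB@9
I3 ld r2 <- r3: IF@4 ID@7 stall=0 (-) EX@8 MEM@9 WB@10
I4 add r3 <- r1,r2: IF@7 ID@8 stall=2 (RAW on I3.r2 (WB@10)) EX@11 MEM@12 WB@13
I5 mul r2 <- r3,r4: IF@8 ID@11 stall=2 (RAW on I4.r3 (WB@13)) EX@14 MEM@15 WB@16
I6 add r2 <- r2,r4: IF@11 ID@14 stall=2 (RAW on I5.r2 (WB@16)) EX@17 MEM@18 WB@19

Answer: 5 6 9 10 13 16 19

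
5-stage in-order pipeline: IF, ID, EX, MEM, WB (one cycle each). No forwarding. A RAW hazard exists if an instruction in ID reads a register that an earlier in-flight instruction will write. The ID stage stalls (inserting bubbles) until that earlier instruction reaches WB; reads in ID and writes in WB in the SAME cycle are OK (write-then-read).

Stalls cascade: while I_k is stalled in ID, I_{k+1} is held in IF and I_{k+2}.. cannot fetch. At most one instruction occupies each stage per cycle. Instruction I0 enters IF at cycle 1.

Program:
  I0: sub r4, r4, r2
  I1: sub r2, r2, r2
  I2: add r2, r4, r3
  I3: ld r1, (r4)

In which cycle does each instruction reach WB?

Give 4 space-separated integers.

Answer: 5 6 8 9

Derivation:
I0 sub r4 <- r4,r2: IF@1 ID@2 stall=0 (-) EX@3 MEM@4 WB@5
I1 sub r2 <- r2,r2: IF@2 ID@3 stall=0 (-) EX@4 MEM@5 WB@6
I2 add r2 <- r4,r3: IF@3 ID@4 stall=1 (RAW on I0.r4 (WB@5)) EX@6 MEM@7 WB@8
I3 ld r1 <- r4: IF@4 ID@6 stall=0 (-) EX@7 MEM@8 WB@9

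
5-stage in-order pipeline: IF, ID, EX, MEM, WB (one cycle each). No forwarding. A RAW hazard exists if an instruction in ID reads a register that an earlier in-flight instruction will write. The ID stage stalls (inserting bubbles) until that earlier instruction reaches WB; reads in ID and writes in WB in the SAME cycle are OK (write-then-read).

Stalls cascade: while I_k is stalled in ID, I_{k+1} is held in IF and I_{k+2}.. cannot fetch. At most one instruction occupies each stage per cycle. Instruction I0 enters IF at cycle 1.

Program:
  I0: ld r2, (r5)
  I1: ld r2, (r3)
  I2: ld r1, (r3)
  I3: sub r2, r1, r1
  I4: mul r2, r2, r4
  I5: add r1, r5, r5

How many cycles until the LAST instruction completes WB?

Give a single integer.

Answer: 14

Derivation:
I0 ld r2 <- r5: IF@1 ID@2 stall=0 (-) EX@3 MEM@4 WB@5
I1 ld r2 <- r3: IF@2 ID@3 stall=0 (-) EX@4 MEM@5 WB@6
I2 ld r1 <- r3: IF@3 ID@4 stall=0 (-) EX@5 MEM@6 WB@7
I3 sub r2 <- r1,r1: IF@4 ID@5 stall=2 (RAW on I2.r1 (WB@7)) EX@8 MEM@9 WB@10
I4 mul r2 <- r2,r4: IF@5 ID@8 stall=2 (RAW on I3.r2 (WB@10)) EX@11 MEM@12 WB@13
I5 add r1 <- r5,r5: IF@8 ID@11 stall=0 (-) EX@12 MEM@13 WB@14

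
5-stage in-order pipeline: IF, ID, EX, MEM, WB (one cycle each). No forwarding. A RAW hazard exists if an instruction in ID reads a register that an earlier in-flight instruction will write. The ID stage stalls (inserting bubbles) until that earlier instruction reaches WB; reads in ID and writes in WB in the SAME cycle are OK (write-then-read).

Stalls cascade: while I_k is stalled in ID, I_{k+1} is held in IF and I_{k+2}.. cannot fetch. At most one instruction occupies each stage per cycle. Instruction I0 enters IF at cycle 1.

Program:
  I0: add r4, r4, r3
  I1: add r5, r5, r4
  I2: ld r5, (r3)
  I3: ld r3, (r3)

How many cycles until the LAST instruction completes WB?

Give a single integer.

Answer: 10

Derivation:
I0 add r4 <- r4,r3: IF@1 ID@2 stall=0 (-) EX@3 MEM@4 WB@5
I1 add r5 <- r5,r4: IF@2 ID@3 stall=2 (RAW on I0.r4 (WB@5)) EX@6 MEM@7 WB@8
I2 ld r5 <- r3: IF@3 ID@6 stall=0 (-) EX@7 MEM@8 WB@9
I3 ld r3 <- r3: IF@6 ID@7 stall=0 (-) EX@8 MEM@9 WB@10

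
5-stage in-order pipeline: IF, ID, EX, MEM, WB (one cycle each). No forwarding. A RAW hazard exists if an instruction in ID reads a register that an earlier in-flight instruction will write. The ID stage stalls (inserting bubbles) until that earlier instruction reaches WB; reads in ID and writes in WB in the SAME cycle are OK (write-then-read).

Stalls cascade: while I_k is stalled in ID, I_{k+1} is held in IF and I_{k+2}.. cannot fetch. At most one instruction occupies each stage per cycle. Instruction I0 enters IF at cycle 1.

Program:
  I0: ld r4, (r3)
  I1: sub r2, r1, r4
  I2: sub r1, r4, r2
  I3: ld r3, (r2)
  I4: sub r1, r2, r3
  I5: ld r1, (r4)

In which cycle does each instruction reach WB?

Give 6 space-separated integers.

I0 ld r4 <- r3: IF@1 ID@2 stall=0 (-) EX@3 MEM@4 WB@5
I1 sub r2 <- r1,r4: IF@2 ID@3 stall=2 (RAW on I0.r4 (WB@5)) EX@6 MEM@7 WB@8
I2 sub r1 <- r4,r2: IF@3 ID@6 stall=2 (RAW on I1.r2 (WB@8)) EX@9 MEM@10 WB@11
I3 ld r3 <- r2: IF@6 ID@9 stall=0 (-) EX@10 MEM@11 WB@12
I4 sub r1 <- r2,r3: IF@9 ID@10 stall=2 (RAW on I3.r3 (WB@12)) EX@13 MEM@14 WB@15
I5 ld r1 <- r4: IF@10 ID@13 stall=0 (-) EX@14 MEM@15 WB@16

Answer: 5 8 11 12 15 16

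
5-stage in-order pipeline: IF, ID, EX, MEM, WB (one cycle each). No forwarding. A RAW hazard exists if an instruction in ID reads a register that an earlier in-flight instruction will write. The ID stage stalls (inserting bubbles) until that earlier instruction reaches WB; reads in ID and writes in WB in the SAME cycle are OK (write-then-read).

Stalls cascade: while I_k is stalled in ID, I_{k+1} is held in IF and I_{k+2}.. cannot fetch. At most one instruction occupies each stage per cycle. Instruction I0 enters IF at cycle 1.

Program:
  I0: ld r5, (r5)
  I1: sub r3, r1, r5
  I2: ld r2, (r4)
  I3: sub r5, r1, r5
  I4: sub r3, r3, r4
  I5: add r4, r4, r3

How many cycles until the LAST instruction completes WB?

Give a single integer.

I0 ld r5 <- r5: IF@1 ID@2 stall=0 (-) EX@3 MEM@4 WB@5
I1 sub r3 <- r1,r5: IF@2 ID@3 stall=2 (RAW on I0.r5 (WB@5)) EX@6 MEM@7 WB@8
I2 ld r2 <- r4: IF@3 ID@6 stall=0 (-) EX@7 MEM@8 WB@9
I3 sub r5 <- r1,r5: IF@6 ID@7 stall=0 (-) EX@8 MEM@9 WB@10
I4 sub r3 <- r3,r4: IF@7 ID@8 stall=0 (-) EX@9 MEM@10 WB@11
I5 add r4 <- r4,r3: IF@8 ID@9 stall=2 (RAW on I4.r3 (WB@11)) EX@12 MEM@13 WB@14

Answer: 14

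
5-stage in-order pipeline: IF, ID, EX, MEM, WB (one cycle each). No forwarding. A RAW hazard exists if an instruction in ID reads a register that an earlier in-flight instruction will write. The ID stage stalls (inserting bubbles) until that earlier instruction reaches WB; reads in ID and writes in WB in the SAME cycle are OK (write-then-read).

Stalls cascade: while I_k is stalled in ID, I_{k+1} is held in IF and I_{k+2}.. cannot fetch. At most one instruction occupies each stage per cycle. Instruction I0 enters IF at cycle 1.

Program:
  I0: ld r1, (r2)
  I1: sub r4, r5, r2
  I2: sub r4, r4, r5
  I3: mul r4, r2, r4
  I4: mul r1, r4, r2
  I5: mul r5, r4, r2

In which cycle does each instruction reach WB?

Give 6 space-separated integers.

Answer: 5 6 9 12 15 16

Derivation:
I0 ld r1 <- r2: IF@1 ID@2 stall=0 (-) EX@3 MEM@4 WB@5
I1 sub r4 <- r5,r2: IF@2 ID@3 stall=0 (-) EX@4 MEM@5 WB@6
I2 sub r4 <- r4,r5: IF@3 ID@4 stall=2 (RAW on I1.r4 (WB@6)) EX@7 MEM@8 WB@9
I3 mul r4 <- r2,r4: IF@4 ID@7 stall=2 (RAW on I2.r4 (WB@9)) EX@10 MEM@11 WB@12
I4 mul r1 <- r4,r2: IF@7 ID@10 stall=2 (RAW on I3.r4 (WB@12)) EX@13 MEM@14 WB@15
I5 mul r5 <- r4,r2: IF@10 ID@13 stall=0 (-) EX@14 MEM@15 WB@16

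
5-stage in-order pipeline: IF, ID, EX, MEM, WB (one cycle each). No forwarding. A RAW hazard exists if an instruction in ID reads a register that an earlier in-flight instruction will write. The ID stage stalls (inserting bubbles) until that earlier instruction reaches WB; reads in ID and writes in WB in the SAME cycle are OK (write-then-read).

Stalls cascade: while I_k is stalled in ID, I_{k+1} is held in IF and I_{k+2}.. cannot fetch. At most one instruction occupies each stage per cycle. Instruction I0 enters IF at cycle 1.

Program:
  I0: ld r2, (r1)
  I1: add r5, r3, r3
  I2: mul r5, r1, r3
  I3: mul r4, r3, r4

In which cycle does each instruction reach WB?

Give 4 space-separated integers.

Answer: 5 6 7 8

Derivation:
I0 ld r2 <- r1: IF@1 ID@2 stall=0 (-) EX@3 MEM@4 WB@5
I1 add r5 <- r3,r3: IF@2 ID@3 stall=0 (-) EX@4 MEM@5 WB@6
I2 mul r5 <- r1,r3: IF@3 ID@4 stall=0 (-) EX@5 MEM@6 WB@7
I3 mul r4 <- r3,r4: IF@4 ID@5 stall=0 (-) EX@6 MEM@7 WB@8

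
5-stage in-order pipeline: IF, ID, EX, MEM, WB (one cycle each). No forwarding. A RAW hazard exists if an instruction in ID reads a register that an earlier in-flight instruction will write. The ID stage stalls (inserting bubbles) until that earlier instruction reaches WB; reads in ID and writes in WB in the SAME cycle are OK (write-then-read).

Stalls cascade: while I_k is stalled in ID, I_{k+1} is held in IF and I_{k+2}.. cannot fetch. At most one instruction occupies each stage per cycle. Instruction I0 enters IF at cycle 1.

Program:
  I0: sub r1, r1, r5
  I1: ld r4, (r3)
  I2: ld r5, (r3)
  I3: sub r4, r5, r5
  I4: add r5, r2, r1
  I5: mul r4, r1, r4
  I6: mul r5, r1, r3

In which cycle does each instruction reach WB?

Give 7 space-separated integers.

I0 sub r1 <- r1,r5: IF@1 ID@2 stall=0 (-) EX@3 MEM@4 WB@5
I1 ld r4 <- r3: IF@2 ID@3 stall=0 (-) EX@4 MEM@5 WB@6
I2 ld r5 <- r3: IF@3 ID@4 stall=0 (-) EX@5 MEM@6 WB@7
I3 sub r4 <- r5,r5: IF@4 ID@5 stall=2 (RAW on I2.r5 (WB@7)) EX@8 MEM@9 WB@10
I4 add r5 <- r2,r1: IF@5 ID@8 stall=0 (-) EX@9 MEM@10 WB@11
I5 mul r4 <- r1,r4: IF@8 ID@9 stall=1 (RAW on I3.r4 (WB@10)) EX@11 MEM@12 WB@13
I6 mul r5 <- r1,r3: IF@9 ID@11 stall=0 (-) EX@12 MEM@13 WB@14

Answer: 5 6 7 10 11 13 14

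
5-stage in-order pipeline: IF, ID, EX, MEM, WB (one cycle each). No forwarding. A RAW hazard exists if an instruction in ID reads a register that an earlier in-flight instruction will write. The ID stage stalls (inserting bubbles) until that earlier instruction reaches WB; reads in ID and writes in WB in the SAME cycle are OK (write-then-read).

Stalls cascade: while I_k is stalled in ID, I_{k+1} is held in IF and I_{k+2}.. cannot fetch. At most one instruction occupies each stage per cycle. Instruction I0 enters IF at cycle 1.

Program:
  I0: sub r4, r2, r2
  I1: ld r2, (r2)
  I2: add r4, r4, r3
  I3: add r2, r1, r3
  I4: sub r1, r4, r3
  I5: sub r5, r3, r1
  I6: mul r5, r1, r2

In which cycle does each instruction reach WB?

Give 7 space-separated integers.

I0 sub r4 <- r2,r2: IF@1 ID@2 stall=0 (-) EX@3 MEM@4 WB@5
I1 ld r2 <- r2: IF@2 ID@3 stall=0 (-) EX@4 MEM@5 WB@6
I2 add r4 <- r4,r3: IF@3 ID@4 stall=1 (RAW on I0.r4 (WB@5)) EX@6 MEM@7 WB@8
I3 add r2 <- r1,r3: IF@4 ID@6 stall=0 (-) EX@7 MEM@8 WB@9
I4 sub r1 <- r4,r3: IF@6 ID@7 stall=1 (RAW on I2.r4 (WB@8)) EX@9 MEM@10 WB@11
I5 sub r5 <- r3,r1: IF@7 ID@9 stall=2 (RAW on I4.r1 (WB@11)) EX@12 MEM@13 WB@14
I6 mul r5 <- r1,r2: IF@9 ID@12 stall=0 (-) EX@13 MEM@14 WB@15

Answer: 5 6 8 9 11 14 15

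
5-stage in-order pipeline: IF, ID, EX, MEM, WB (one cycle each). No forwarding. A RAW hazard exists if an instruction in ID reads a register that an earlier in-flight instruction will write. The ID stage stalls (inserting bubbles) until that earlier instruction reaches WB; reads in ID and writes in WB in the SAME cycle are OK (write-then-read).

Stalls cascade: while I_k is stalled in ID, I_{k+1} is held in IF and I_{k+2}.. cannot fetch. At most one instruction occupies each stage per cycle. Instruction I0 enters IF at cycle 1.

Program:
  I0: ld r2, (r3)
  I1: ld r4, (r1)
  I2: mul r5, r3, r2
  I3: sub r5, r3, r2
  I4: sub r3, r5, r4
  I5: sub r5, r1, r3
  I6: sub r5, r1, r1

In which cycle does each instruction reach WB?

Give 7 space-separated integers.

Answer: 5 6 8 9 12 15 16

Derivation:
I0 ld r2 <- r3: IF@1 ID@2 stall=0 (-) EX@3 MEM@4 WB@5
I1 ld r4 <- r1: IF@2 ID@3 stall=0 (-) EX@4 MEM@5 WB@6
I2 mul r5 <- r3,r2: IF@3 ID@4 stall=1 (RAW on I0.r2 (WB@5)) EX@6 MEM@7 WB@8
I3 sub r5 <- r3,r2: IF@4 ID@6 stall=0 (-) EX@7 MEM@8 WB@9
I4 sub r3 <- r5,r4: IF@6 ID@7 stall=2 (RAW on I3.r5 (WB@9)) EX@10 MEM@11 WB@12
I5 sub r5 <- r1,r3: IF@7 ID@10 stall=2 (RAW on I4.r3 (WB@12)) EX@13 MEM@14 WB@15
I6 sub r5 <- r1,r1: IF@10 ID@13 stall=0 (-) EX@14 MEM@15 WB@16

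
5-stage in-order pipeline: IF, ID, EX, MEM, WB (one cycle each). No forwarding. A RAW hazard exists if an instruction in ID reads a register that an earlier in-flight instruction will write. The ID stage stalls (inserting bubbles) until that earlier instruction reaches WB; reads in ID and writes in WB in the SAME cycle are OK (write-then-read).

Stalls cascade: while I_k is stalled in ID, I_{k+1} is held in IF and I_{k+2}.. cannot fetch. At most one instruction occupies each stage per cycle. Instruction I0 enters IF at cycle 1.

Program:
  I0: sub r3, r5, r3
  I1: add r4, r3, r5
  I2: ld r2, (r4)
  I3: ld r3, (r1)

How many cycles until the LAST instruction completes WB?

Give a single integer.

Answer: 12

Derivation:
I0 sub r3 <- r5,r3: IF@1 ID@2 stall=0 (-) EX@3 MEM@4 WB@5
I1 add r4 <- r3,r5: IF@2 ID@3 stall=2 (RAW on I0.r3 (WB@5)) EX@6 MEM@7 WB@8
I2 ld r2 <- r4: IF@3 ID@6 stall=2 (RAW on I1.r4 (WB@8)) EX@9 MEM@10 WB@11
I3 ld r3 <- r1: IF@6 ID@9 stall=0 (-) EX@10 MEM@11 WB@12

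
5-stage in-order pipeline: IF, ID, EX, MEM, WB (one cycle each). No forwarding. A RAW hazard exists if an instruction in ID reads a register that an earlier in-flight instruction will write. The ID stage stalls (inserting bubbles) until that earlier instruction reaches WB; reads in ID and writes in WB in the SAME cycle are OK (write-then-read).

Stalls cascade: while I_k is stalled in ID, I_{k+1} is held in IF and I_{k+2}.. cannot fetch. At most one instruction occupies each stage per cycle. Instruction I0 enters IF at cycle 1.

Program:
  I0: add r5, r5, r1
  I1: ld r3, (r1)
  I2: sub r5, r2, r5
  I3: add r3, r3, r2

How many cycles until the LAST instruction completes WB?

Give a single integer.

I0 add r5 <- r5,r1: IF@1 ID@2 stall=0 (-) EX@3 MEM@4 WB@5
I1 ld r3 <- r1: IF@2 ID@3 stall=0 (-) EX@4 MEM@5 WB@6
I2 sub r5 <- r2,r5: IF@3 ID@4 stall=1 (RAW on I0.r5 (WB@5)) EX@6 MEM@7 WB@8
I3 add r3 <- r3,r2: IF@4 ID@6 stall=0 (-) EX@7 MEM@8 WB@9

Answer: 9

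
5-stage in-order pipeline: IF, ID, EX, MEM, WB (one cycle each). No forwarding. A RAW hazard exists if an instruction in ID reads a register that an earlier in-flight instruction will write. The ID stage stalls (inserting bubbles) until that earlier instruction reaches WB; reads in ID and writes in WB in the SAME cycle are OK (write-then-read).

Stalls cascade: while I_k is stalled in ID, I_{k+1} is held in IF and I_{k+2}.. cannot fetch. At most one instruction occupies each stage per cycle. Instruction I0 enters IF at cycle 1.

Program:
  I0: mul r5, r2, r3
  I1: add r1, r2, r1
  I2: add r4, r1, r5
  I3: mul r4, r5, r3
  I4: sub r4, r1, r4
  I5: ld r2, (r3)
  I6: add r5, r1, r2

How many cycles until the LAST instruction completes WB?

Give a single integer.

Answer: 17

Derivation:
I0 mul r5 <- r2,r3: IF@1 ID@2 stall=0 (-) EX@3 MEM@4 WB@5
I1 add r1 <- r2,r1: IF@2 ID@3 stall=0 (-) EX@4 MEM@5 WB@6
I2 add r4 <- r1,r5: IF@3 ID@4 stall=2 (RAW on I1.r1 (WB@6)) EX@7 MEM@8 WB@9
I3 mul r4 <- r5,r3: IF@4 ID@7 stall=0 (-) EX@8 MEM@9 WB@10
I4 sub r4 <- r1,r4: IF@7 ID@8 stall=2 (RAW on I3.r4 (WB@10)) EX@11 MEM@12 WB@13
I5 ld r2 <- r3: IF@8 ID@11 stall=0 (-) EX@12 MEM@13 WB@14
I6 add r5 <- r1,r2: IF@11 ID@12 stall=2 (RAW on I5.r2 (WB@14)) EX@15 MEM@16 WB@17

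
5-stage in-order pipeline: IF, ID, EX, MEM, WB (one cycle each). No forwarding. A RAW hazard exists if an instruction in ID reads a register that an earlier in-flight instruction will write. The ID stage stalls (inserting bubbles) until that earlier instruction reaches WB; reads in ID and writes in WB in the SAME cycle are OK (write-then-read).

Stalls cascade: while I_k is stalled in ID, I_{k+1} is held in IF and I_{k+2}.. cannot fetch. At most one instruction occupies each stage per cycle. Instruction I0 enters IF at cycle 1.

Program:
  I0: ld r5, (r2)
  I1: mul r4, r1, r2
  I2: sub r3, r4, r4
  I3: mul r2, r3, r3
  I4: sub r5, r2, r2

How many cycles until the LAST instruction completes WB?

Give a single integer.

I0 ld r5 <- r2: IF@1 ID@2 stall=0 (-) EX@3 MEM@4 WB@5
I1 mul r4 <- r1,r2: IF@2 ID@3 stall=0 (-) EX@4 MEM@5 WB@6
I2 sub r3 <- r4,r4: IF@3 ID@4 stall=2 (RAW on I1.r4 (WB@6)) EX@7 MEM@8 WB@9
I3 mul r2 <- r3,r3: IF@4 ID@7 stall=2 (RAW on I2.r3 (WB@9)) EX@10 MEM@11 WB@12
I4 sub r5 <- r2,r2: IF@7 ID@10 stall=2 (RAW on I3.r2 (WB@12)) EX@13 MEM@14 WB@15

Answer: 15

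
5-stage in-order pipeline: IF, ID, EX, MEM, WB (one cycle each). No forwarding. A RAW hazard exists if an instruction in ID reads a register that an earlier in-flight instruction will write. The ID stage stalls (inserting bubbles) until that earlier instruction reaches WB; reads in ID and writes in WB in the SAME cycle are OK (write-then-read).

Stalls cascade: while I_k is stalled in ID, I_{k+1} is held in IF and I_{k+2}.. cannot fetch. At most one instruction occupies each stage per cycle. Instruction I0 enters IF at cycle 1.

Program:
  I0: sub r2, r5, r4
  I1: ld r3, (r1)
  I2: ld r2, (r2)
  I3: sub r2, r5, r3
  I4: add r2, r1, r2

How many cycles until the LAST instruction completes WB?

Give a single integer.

Answer: 12

Derivation:
I0 sub r2 <- r5,r4: IF@1 ID@2 stall=0 (-) EX@3 MEM@4 WB@5
I1 ld r3 <- r1: IF@2 ID@3 stall=0 (-) EX@4 MEM@5 WB@6
I2 ld r2 <- r2: IF@3 ID@4 stall=1 (RAW on I0.r2 (WB@5)) EX@6 MEM@7 WB@8
I3 sub r2 <- r5,r3: IF@4 ID@6 stall=0 (-) EX@7 MEM@8 WB@9
I4 add r2 <- r1,r2: IF@6 ID@7 stall=2 (RAW on I3.r2 (WB@9)) EX@10 MEM@11 WB@12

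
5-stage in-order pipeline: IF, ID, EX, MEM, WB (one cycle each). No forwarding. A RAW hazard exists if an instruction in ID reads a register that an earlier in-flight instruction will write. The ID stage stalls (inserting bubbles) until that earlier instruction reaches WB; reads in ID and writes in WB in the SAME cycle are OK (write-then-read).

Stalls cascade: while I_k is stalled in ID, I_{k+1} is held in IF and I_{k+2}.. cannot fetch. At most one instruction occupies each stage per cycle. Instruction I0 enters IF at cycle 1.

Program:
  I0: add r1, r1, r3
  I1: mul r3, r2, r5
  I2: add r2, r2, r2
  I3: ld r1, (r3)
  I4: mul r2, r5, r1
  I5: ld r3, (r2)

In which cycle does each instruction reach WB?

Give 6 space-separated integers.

Answer: 5 6 7 9 12 15

Derivation:
I0 add r1 <- r1,r3: IF@1 ID@2 stall=0 (-) EX@3 MEM@4 WB@5
I1 mul r3 <- r2,r5: IF@2 ID@3 stall=0 (-) EX@4 MEM@5 WB@6
I2 add r2 <- r2,r2: IF@3 ID@4 stall=0 (-) EX@5 MEM@6 WB@7
I3 ld r1 <- r3: IF@4 ID@5 stall=1 (RAW on I1.r3 (WB@6)) EX@7 MEM@8 WB@9
I4 mul r2 <- r5,r1: IF@5 ID@7 stall=2 (RAW on I3.r1 (WB@9)) EX@10 MEM@11 WB@12
I5 ld r3 <- r2: IF@7 ID@10 stall=2 (RAW on I4.r2 (WB@12)) EX@13 MEM@14 WB@15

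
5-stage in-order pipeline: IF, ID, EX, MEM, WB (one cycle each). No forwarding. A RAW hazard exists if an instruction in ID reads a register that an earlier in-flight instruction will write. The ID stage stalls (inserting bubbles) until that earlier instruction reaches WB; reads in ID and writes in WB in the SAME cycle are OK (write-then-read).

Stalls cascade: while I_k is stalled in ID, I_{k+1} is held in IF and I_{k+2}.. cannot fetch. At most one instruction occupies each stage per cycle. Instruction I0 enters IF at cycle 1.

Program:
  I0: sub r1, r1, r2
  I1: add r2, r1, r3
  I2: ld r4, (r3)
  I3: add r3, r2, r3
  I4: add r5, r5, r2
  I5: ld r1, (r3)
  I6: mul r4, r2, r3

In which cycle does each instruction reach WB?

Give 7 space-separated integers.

I0 sub r1 <- r1,r2: IF@1 ID@2 stall=0 (-) EX@3 MEM@4 WB@5
I1 add r2 <- r1,r3: IF@2 ID@3 stall=2 (RAW on I0.r1 (WB@5)) EX@6 MEM@7 WB@8
I2 ld r4 <- r3: IF@3 ID@6 stall=0 (-) EX@7 MEM@8 WB@9
I3 add r3 <- r2,r3: IF@6 ID@7 stall=1 (RAW on I1.r2 (WB@8)) EX@9 MEM@10 WB@11
I4 add r5 <- r5,r2: IF@7 ID@9 stall=0 (-) EX@10 MEM@11 WB@12
I5 ld r1 <- r3: IF@9 ID@10 stall=1 (RAW on I3.r3 (WB@11)) EX@12 MEM@13 WB@14
I6 mul r4 <- r2,r3: IF@10 ID@12 stall=0 (-) EX@13 MEM@14 WB@15

Answer: 5 8 9 11 12 14 15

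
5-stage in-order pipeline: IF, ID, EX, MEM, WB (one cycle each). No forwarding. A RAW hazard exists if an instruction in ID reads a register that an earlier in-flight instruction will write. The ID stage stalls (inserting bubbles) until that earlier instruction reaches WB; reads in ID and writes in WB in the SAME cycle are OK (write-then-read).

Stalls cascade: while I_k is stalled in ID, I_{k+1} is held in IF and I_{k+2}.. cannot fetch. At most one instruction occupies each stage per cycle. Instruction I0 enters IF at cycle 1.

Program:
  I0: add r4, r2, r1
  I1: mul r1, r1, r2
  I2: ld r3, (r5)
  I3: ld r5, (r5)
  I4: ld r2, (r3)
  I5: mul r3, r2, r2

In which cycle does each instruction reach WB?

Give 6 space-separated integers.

Answer: 5 6 7 8 10 13

Derivation:
I0 add r4 <- r2,r1: IF@1 ID@2 stall=0 (-) EX@3 MEM@4 WB@5
I1 mul r1 <- r1,r2: IF@2 ID@3 stall=0 (-) EX@4 MEM@5 WB@6
I2 ld r3 <- r5: IF@3 ID@4 stall=0 (-) EX@5 MEM@6 WB@7
I3 ld r5 <- r5: IF@4 ID@5 stall=0 (-) EX@6 MEM@7 WB@8
I4 ld r2 <- r3: IF@5 ID@6 stall=1 (RAW on I2.r3 (WB@7)) EX@8 MEM@9 WB@10
I5 mul r3 <- r2,r2: IF@6 ID@8 stall=2 (RAW on I4.r2 (WB@10)) EX@11 MEM@12 WB@13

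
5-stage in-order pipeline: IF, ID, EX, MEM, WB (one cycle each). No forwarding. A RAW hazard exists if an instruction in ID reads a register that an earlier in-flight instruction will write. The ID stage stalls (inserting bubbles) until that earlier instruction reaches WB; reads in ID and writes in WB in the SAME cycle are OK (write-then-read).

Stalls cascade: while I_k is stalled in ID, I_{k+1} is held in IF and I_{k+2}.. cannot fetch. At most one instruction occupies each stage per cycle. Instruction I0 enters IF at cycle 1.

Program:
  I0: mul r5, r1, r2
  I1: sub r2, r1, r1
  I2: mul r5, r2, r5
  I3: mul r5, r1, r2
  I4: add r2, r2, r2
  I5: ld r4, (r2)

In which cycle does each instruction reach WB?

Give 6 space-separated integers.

Answer: 5 6 9 10 11 14

Derivation:
I0 mul r5 <- r1,r2: IF@1 ID@2 stall=0 (-) EX@3 MEM@4 WB@5
I1 sub r2 <- r1,r1: IF@2 ID@3 stall=0 (-) EX@4 MEM@5 WB@6
I2 mul r5 <- r2,r5: IF@3 ID@4 stall=2 (RAW on I1.r2 (WB@6)) EX@7 MEM@8 WB@9
I3 mul r5 <- r1,r2: IF@4 ID@7 stall=0 (-) EX@8 MEM@9 WB@10
I4 add r2 <- r2,r2: IF@7 ID@8 stall=0 (-) EX@9 MEM@10 WB@11
I5 ld r4 <- r2: IF@8 ID@9 stall=2 (RAW on I4.r2 (WB@11)) EX@12 MEM@13 WB@14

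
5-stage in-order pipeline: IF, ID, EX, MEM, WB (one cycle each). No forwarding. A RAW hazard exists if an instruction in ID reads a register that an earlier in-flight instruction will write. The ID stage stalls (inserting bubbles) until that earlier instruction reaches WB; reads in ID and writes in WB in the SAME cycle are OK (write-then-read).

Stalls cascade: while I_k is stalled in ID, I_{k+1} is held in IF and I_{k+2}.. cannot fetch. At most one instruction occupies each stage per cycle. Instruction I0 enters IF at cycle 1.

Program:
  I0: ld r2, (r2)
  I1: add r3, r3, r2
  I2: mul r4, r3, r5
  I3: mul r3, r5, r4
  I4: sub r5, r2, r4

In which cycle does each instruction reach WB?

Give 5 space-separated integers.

Answer: 5 8 11 14 15

Derivation:
I0 ld r2 <- r2: IF@1 ID@2 stall=0 (-) EX@3 MEM@4 WB@5
I1 add r3 <- r3,r2: IF@2 ID@3 stall=2 (RAW on I0.r2 (WB@5)) EX@6 MEM@7 WB@8
I2 mul r4 <- r3,r5: IF@3 ID@6 stall=2 (RAW on I1.r3 (WB@8)) EX@9 MEM@10 WB@11
I3 mul r3 <- r5,r4: IF@6 ID@9 stall=2 (RAW on I2.r4 (WB@11)) EX@12 MEM@13 WB@14
I4 sub r5 <- r2,r4: IF@9 ID@12 stall=0 (-) EX@13 MEM@14 WB@15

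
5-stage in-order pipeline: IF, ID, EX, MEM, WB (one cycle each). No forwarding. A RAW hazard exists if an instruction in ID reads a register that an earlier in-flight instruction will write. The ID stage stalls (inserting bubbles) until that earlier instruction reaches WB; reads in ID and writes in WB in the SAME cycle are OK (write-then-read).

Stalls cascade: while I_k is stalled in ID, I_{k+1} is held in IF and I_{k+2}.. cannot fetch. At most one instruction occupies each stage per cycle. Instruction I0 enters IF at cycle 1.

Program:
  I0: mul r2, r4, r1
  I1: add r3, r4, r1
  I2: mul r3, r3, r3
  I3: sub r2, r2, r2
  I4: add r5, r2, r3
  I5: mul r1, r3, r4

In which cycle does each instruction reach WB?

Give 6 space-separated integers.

Answer: 5 6 9 10 13 14

Derivation:
I0 mul r2 <- r4,r1: IF@1 ID@2 stall=0 (-) EX@3 MEM@4 WB@5
I1 add r3 <- r4,r1: IF@2 ID@3 stall=0 (-) EX@4 MEM@5 WB@6
I2 mul r3 <- r3,r3: IF@3 ID@4 stall=2 (RAW on I1.r3 (WB@6)) EX@7 MEM@8 WB@9
I3 sub r2 <- r2,r2: IF@4 ID@7 stall=0 (-) EX@8 MEM@9 WB@10
I4 add r5 <- r2,r3: IF@7 ID@8 stall=2 (RAW on I3.r2 (WB@10)) EX@11 MEM@12 WB@13
I5 mul r1 <- r3,r4: IF@8 ID@11 stall=0 (-) EX@12 MEM@13 WB@14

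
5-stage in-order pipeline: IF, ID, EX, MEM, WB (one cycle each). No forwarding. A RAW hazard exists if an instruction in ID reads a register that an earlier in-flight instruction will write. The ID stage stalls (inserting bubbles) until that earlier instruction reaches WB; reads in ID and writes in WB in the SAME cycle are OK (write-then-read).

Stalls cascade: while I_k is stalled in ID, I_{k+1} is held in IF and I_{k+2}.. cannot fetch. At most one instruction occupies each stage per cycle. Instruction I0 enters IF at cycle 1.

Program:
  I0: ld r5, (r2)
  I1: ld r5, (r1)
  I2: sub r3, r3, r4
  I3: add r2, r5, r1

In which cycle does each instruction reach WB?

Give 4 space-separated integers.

I0 ld r5 <- r2: IF@1 ID@2 stall=0 (-) EX@3 MEM@4 WB@5
I1 ld r5 <- r1: IF@2 ID@3 stall=0 (-) EX@4 MEM@5 WB@6
I2 sub r3 <- r3,r4: IF@3 ID@4 stall=0 (-) EX@5 MEM@6 WB@7
I3 add r2 <- r5,r1: IF@4 ID@5 stall=1 (RAW on I1.r5 (WB@6)) EX@7 MEM@8 WB@9

Answer: 5 6 7 9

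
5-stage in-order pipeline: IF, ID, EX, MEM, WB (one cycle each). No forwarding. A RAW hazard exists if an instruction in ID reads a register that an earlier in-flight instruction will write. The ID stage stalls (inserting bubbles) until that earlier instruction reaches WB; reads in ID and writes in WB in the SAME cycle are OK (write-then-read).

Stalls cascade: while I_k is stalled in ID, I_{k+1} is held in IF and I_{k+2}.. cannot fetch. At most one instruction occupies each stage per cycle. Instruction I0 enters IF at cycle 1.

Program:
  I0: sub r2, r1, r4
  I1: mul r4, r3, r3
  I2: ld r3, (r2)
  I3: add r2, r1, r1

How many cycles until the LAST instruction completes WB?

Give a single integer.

I0 sub r2 <- r1,r4: IF@1 ID@2 stall=0 (-) EX@3 MEM@4 WB@5
I1 mul r4 <- r3,r3: IF@2 ID@3 stall=0 (-) EX@4 MEM@5 WB@6
I2 ld r3 <- r2: IF@3 ID@4 stall=1 (RAW on I0.r2 (WB@5)) EX@6 MEM@7 WB@8
I3 add r2 <- r1,r1: IF@4 ID@6 stall=0 (-) EX@7 MEM@8 WB@9

Answer: 9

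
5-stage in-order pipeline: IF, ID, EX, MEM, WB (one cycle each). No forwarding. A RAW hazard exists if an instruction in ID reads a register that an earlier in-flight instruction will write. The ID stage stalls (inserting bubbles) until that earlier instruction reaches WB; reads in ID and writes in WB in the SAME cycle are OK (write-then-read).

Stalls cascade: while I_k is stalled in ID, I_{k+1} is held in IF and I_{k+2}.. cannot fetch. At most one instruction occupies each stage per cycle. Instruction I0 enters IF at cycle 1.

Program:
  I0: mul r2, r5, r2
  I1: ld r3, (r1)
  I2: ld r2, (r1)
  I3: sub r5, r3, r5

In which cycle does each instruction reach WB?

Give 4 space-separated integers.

I0 mul r2 <- r5,r2: IF@1 ID@2 stall=0 (-) EX@3 MEM@4 WB@5
I1 ld r3 <- r1: IF@2 ID@3 stall=0 (-) EX@4 MEM@5 WB@6
I2 ld r2 <- r1: IF@3 ID@4 stall=0 (-) EX@5 MEM@6 WB@7
I3 sub r5 <- r3,r5: IF@4 ID@5 stall=1 (RAW on I1.r3 (WB@6)) EX@7 MEM@8 WB@9

Answer: 5 6 7 9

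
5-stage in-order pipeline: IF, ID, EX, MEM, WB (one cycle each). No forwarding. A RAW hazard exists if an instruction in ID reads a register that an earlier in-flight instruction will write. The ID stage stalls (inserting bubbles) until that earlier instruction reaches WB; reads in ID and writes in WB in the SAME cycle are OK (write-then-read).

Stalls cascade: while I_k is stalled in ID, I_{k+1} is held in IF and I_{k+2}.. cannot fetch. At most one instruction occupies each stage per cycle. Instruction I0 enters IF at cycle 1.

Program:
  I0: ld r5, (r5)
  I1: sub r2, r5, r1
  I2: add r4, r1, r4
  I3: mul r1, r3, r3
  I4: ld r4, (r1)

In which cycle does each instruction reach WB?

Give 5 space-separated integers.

Answer: 5 8 9 10 13

Derivation:
I0 ld r5 <- r5: IF@1 ID@2 stall=0 (-) EX@3 MEM@4 WB@5
I1 sub r2 <- r5,r1: IF@2 ID@3 stall=2 (RAW on I0.r5 (WB@5)) EX@6 MEM@7 WB@8
I2 add r4 <- r1,r4: IF@3 ID@6 stall=0 (-) EX@7 MEM@8 WB@9
I3 mul r1 <- r3,r3: IF@6 ID@7 stall=0 (-) EX@8 MEM@9 WB@10
I4 ld r4 <- r1: IF@7 ID@8 stall=2 (RAW on I3.r1 (WB@10)) EX@11 MEM@12 WB@13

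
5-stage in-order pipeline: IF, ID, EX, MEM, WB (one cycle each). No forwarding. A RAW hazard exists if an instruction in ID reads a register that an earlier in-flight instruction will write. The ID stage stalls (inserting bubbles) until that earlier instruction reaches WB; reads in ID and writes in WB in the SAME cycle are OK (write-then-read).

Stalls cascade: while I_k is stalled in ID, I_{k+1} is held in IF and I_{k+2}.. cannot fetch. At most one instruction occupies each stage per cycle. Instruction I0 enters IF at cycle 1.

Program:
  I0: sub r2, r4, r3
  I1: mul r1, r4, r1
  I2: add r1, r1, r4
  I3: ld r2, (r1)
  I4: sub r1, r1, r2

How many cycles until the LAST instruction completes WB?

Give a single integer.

I0 sub r2 <- r4,r3: IF@1 ID@2 stall=0 (-) EX@3 MEM@4 WB@5
I1 mul r1 <- r4,r1: IF@2 ID@3 stall=0 (-) EX@4 MEM@5 WB@6
I2 add r1 <- r1,r4: IF@3 ID@4 stall=2 (RAW on I1.r1 (WB@6)) EX@7 MEM@8 WB@9
I3 ld r2 <- r1: IF@4 ID@7 stall=2 (RAW on I2.r1 (WB@9)) EX@10 MEM@11 WB@12
I4 sub r1 <- r1,r2: IF@7 ID@10 stall=2 (RAW on I3.r2 (WB@12)) EX@13 MEM@14 WB@15

Answer: 15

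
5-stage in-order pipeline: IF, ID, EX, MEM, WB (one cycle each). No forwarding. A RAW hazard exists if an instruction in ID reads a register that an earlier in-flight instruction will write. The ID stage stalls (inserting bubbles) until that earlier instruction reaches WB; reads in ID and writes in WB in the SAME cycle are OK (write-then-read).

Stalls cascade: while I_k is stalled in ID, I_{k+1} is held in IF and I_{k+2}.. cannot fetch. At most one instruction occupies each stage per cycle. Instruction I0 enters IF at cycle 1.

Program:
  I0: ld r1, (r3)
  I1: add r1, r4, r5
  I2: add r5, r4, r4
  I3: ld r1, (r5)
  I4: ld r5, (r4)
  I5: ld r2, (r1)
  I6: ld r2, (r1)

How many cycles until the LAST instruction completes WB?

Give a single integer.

Answer: 14

Derivation:
I0 ld r1 <- r3: IF@1 ID@2 stall=0 (-) EX@3 MEM@4 WB@5
I1 add r1 <- r4,r5: IF@2 ID@3 stall=0 (-) EX@4 MEM@5 WB@6
I2 add r5 <- r4,r4: IF@3 ID@4 stall=0 (-) EX@5 MEM@6 WB@7
I3 ld r1 <- r5: IF@4 ID@5 stall=2 (RAW on I2.r5 (WB@7)) EX@8 MEM@9 WB@10
I4 ld r5 <- r4: IF@5 ID@8 stall=0 (-) EX@9 MEM@10 WB@11
I5 ld r2 <- r1: IF@8 ID@9 stall=1 (RAW on I3.r1 (WB@10)) EX@11 MEM@12 WB@13
I6 ld r2 <- r1: IF@9 ID@11 stall=0 (-) EX@12 MEM@13 WB@14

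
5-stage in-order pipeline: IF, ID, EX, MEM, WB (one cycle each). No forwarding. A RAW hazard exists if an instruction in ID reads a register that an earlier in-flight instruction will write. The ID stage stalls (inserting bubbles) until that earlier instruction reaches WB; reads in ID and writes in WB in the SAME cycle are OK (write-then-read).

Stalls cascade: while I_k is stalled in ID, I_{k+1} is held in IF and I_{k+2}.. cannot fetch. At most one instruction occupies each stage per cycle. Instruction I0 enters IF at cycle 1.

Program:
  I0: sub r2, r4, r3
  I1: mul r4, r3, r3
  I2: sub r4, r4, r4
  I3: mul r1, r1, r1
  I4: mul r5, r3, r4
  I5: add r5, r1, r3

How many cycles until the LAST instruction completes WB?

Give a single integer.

Answer: 13

Derivation:
I0 sub r2 <- r4,r3: IF@1 ID@2 stall=0 (-) EX@3 MEM@4 WB@5
I1 mul r4 <- r3,r3: IF@2 ID@3 stall=0 (-) EX@4 MEM@5 WB@6
I2 sub r4 <- r4,r4: IF@3 ID@4 stall=2 (RAW on I1.r4 (WB@6)) EX@7 MEM@8 WB@9
I3 mul r1 <- r1,r1: IF@4 ID@7 stall=0 (-) EX@8 MEM@9 WB@10
I4 mul r5 <- r3,r4: IF@7 ID@8 stall=1 (RAW on I2.r4 (WB@9)) EX@10 MEM@11 WB@12
I5 add r5 <- r1,r3: IF@8 ID@10 stall=0 (-) EX@11 MEM@12 WB@13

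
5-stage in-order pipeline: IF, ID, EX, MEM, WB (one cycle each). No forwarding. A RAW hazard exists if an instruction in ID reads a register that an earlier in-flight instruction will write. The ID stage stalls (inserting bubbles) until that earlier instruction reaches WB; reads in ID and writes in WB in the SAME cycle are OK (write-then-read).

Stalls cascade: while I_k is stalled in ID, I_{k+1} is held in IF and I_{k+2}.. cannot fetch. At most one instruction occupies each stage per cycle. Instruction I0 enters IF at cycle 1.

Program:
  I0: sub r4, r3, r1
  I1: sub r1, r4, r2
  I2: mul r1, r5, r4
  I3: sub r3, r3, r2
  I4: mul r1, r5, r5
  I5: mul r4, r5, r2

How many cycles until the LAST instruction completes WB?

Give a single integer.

Answer: 12

Derivation:
I0 sub r4 <- r3,r1: IF@1 ID@2 stall=0 (-) EX@3 MEM@4 WB@5
I1 sub r1 <- r4,r2: IF@2 ID@3 stall=2 (RAW on I0.r4 (WB@5)) EX@6 MEM@7 WB@8
I2 mul r1 <- r5,r4: IF@3 ID@6 stall=0 (-) EX@7 MEM@8 WB@9
I3 sub r3 <- r3,r2: IF@6 ID@7 stall=0 (-) EX@8 MEM@9 WB@10
I4 mul r1 <- r5,r5: IF@7 ID@8 stall=0 (-) EX@9 MEM@10 WB@11
I5 mul r4 <- r5,r2: IF@8 ID@9 stall=0 (-) EX@10 MEM@11 WB@12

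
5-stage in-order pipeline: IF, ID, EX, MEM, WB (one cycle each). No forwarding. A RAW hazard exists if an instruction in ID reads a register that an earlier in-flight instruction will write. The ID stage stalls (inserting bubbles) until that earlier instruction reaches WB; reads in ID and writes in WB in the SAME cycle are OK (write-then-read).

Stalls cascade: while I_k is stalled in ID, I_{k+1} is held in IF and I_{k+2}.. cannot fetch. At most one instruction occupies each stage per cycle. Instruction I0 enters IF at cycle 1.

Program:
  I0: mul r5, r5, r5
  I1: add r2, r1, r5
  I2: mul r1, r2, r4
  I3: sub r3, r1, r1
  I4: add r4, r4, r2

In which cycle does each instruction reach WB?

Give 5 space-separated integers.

I0 mul r5 <- r5,r5: IF@1 ID@2 stall=0 (-) EX@3 MEM@4 WB@5
I1 add r2 <- r1,r5: IF@2 ID@3 stall=2 (RAW on I0.r5 (WB@5)) EX@6 MEM@7 WB@8
I2 mul r1 <- r2,r4: IF@3 ID@6 stall=2 (RAW on I1.r2 (WB@8)) EX@9 MEM@10 WB@11
I3 sub r3 <- r1,r1: IF@6 ID@9 stall=2 (RAW on I2.r1 (WB@11)) EX@12 MEM@13 WB@14
I4 add r4 <- r4,r2: IF@9 ID@12 stall=0 (-) EX@13 MEM@14 WB@15

Answer: 5 8 11 14 15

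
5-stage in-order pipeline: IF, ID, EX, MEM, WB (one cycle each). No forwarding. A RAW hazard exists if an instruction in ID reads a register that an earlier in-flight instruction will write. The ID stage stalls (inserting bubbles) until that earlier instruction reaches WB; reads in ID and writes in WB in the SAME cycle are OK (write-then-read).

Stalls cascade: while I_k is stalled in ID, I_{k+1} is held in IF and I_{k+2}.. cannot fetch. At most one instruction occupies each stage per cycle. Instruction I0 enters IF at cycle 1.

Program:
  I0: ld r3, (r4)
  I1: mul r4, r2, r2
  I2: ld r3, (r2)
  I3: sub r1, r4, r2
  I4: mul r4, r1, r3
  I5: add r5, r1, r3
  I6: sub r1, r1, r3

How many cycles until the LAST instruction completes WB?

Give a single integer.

Answer: 14

Derivation:
I0 ld r3 <- r4: IF@1 ID@2 stall=0 (-) EX@3 MEM@4 WB@5
I1 mul r4 <- r2,r2: IF@2 ID@3 stall=0 (-) EX@4 MEM@5 WB@6
I2 ld r3 <- r2: IF@3 ID@4 stall=0 (-) EX@5 MEM@6 WB@7
I3 sub r1 <- r4,r2: IF@4 ID@5 stall=1 (RAW on I1.r4 (WB@6)) EX@7 MEM@8 WB@9
I4 mul r4 <- r1,r3: IF@5 ID@7 stall=2 (RAW on I3.r1 (WB@9)) EX@10 MEM@11 WB@12
I5 add r5 <- r1,r3: IF@7 ID@10 stall=0 (-) EX@11 MEM@12 WB@13
I6 sub r1 <- r1,r3: IF@10 ID@11 stall=0 (-) EX@12 MEM@13 WB@14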